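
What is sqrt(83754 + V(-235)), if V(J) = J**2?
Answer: sqrt(138979) ≈ 372.80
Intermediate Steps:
sqrt(83754 + V(-235)) = sqrt(83754 + (-235)**2) = sqrt(83754 + 55225) = sqrt(138979)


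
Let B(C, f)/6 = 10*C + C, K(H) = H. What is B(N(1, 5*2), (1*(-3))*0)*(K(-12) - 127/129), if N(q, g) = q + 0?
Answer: -36850/43 ≈ -856.98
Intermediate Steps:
N(q, g) = q
B(C, f) = 66*C (B(C, f) = 6*(10*C + C) = 6*(11*C) = 66*C)
B(N(1, 5*2), (1*(-3))*0)*(K(-12) - 127/129) = (66*1)*(-12 - 127/129) = 66*(-12 - 127*1/129) = 66*(-12 - 127/129) = 66*(-1675/129) = -36850/43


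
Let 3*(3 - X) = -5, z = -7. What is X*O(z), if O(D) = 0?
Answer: 0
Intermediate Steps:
X = 14/3 (X = 3 - 1/3*(-5) = 3 + 5/3 = 14/3 ≈ 4.6667)
X*O(z) = (14/3)*0 = 0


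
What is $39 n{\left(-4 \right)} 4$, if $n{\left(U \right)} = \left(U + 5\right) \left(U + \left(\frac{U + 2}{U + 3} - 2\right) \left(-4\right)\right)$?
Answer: $-624$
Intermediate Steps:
$n{\left(U \right)} = \left(5 + U\right) \left(8 + U - \frac{4 \left(2 + U\right)}{3 + U}\right)$ ($n{\left(U \right)} = \left(5 + U\right) \left(U + \left(\frac{2 + U}{3 + U} - 2\right) \left(-4\right)\right) = \left(5 + U\right) \left(U + \left(-2 + \frac{2 + U}{3 + U}\right) \left(-4\right)\right) = \left(5 + U\right) \left(U - \left(-8 + \frac{4 \left(2 + U\right)}{3 + U}\right)\right) = \left(5 + U\right) \left(8 + U - \frac{4 \left(2 + U\right)}{3 + U}\right)$)
$39 n{\left(-4 \right)} 4 = 39 \frac{80 + \left(-4\right)^{3} + 12 \left(-4\right)^{2} + 51 \left(-4\right)}{3 - 4} \cdot 4 = 39 \frac{80 - 64 + 12 \cdot 16 - 204}{-1} \cdot 4 = 39 \left(- (80 - 64 + 192 - 204)\right) 4 = 39 \left(\left(-1\right) 4\right) 4 = 39 \left(-4\right) 4 = \left(-156\right) 4 = -624$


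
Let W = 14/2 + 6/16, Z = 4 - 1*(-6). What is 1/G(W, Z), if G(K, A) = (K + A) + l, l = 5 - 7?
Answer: 8/123 ≈ 0.065041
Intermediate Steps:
l = -2
Z = 10 (Z = 4 + 6 = 10)
W = 59/8 (W = 14*(½) + 6*(1/16) = 7 + 3/8 = 59/8 ≈ 7.3750)
G(K, A) = -2 + A + K (G(K, A) = (K + A) - 2 = (A + K) - 2 = -2 + A + K)
1/G(W, Z) = 1/(-2 + 10 + 59/8) = 1/(123/8) = 8/123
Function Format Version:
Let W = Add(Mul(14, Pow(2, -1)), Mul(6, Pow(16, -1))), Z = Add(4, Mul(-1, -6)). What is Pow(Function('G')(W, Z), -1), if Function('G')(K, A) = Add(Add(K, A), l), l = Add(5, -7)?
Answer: Rational(8, 123) ≈ 0.065041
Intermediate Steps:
l = -2
Z = 10 (Z = Add(4, 6) = 10)
W = Rational(59, 8) (W = Add(Mul(14, Rational(1, 2)), Mul(6, Rational(1, 16))) = Add(7, Rational(3, 8)) = Rational(59, 8) ≈ 7.3750)
Function('G')(K, A) = Add(-2, A, K) (Function('G')(K, A) = Add(Add(K, A), -2) = Add(Add(A, K), -2) = Add(-2, A, K))
Pow(Function('G')(W, Z), -1) = Pow(Add(-2, 10, Rational(59, 8)), -1) = Pow(Rational(123, 8), -1) = Rational(8, 123)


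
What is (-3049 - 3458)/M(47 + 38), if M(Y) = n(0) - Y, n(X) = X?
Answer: 6507/85 ≈ 76.553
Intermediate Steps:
M(Y) = -Y (M(Y) = 0 - Y = -Y)
(-3049 - 3458)/M(47 + 38) = (-3049 - 3458)/((-(47 + 38))) = -6507/((-1*85)) = -6507/(-85) = -6507*(-1/85) = 6507/85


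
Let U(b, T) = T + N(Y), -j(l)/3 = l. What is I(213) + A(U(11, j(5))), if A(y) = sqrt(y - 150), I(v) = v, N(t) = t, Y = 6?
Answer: 213 + I*sqrt(159) ≈ 213.0 + 12.61*I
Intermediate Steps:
j(l) = -3*l
U(b, T) = 6 + T (U(b, T) = T + 6 = 6 + T)
A(y) = sqrt(-150 + y)
I(213) + A(U(11, j(5))) = 213 + sqrt(-150 + (6 - 3*5)) = 213 + sqrt(-150 + (6 - 15)) = 213 + sqrt(-150 - 9) = 213 + sqrt(-159) = 213 + I*sqrt(159)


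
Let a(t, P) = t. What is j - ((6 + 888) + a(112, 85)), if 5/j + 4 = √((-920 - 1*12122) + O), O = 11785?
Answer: -1280658/1273 - 5*I*√1257/1273 ≈ -1006.0 - 0.13925*I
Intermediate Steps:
j = 5/(-4 + I*√1257) (j = 5/(-4 + √((-920 - 1*12122) + 11785)) = 5/(-4 + √((-920 - 12122) + 11785)) = 5/(-4 + √(-13042 + 11785)) = 5/(-4 + √(-1257)) = 5/(-4 + I*√1257) ≈ -0.015711 - 0.13925*I)
j - ((6 + 888) + a(112, 85)) = (-20/1273 - 5*I*√1257/1273) - ((6 + 888) + 112) = (-20/1273 - 5*I*√1257/1273) - (894 + 112) = (-20/1273 - 5*I*√1257/1273) - 1*1006 = (-20/1273 - 5*I*√1257/1273) - 1006 = -1280658/1273 - 5*I*√1257/1273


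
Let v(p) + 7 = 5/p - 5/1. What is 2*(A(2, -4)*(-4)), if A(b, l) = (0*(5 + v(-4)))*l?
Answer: 0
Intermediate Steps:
v(p) = -12 + 5/p (v(p) = -7 + (5/p - 5/1) = -7 + (5/p - 5*1) = -7 + (5/p - 5) = -7 + (-5 + 5/p) = -12 + 5/p)
A(b, l) = 0 (A(b, l) = (0*(5 + (-12 + 5/(-4))))*l = (0*(5 + (-12 + 5*(-¼))))*l = (0*(5 + (-12 - 5/4)))*l = (0*(5 - 53/4))*l = (0*(-33/4))*l = 0*l = 0)
2*(A(2, -4)*(-4)) = 2*(0*(-4)) = 2*0 = 0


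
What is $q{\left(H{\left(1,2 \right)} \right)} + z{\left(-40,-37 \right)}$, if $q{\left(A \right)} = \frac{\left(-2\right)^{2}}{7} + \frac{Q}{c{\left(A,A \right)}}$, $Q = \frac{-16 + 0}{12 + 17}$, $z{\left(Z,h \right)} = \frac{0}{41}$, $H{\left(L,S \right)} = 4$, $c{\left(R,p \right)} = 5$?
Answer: $\frac{468}{1015} \approx 0.46108$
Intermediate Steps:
$z{\left(Z,h \right)} = 0$ ($z{\left(Z,h \right)} = 0 \cdot \frac{1}{41} = 0$)
$Q = - \frac{16}{29} \approx -0.55172$
$q{\left(A \right)} = \frac{468}{1015}$ ($q{\left(A \right)} = \frac{\left(-2\right)^{2}}{7} - \frac{16}{29 \cdot 5} = 4 \cdot \frac{1}{7} - \frac{16}{145} = \frac{4}{7} - \frac{16}{145} = \frac{468}{1015}$)
$q{\left(H{\left(1,2 \right)} \right)} + z{\left(-40,-37 \right)} = \frac{468}{1015} + 0 = \frac{468}{1015}$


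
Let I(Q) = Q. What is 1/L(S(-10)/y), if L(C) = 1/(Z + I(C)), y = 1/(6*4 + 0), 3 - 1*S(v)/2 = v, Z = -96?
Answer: 528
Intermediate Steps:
S(v) = 6 - 2*v
y = 1/24 (y = 1/(24 + 0) = 1/24 ≈ 0.041667)
L(C) = 1/(-96 + C)
1/L(S(-10)/y) = 1/(1/(-96 + (6 - 2*(-10))/(1/24))) = 1/(1/(-96 + (6 + 20)*24)) = 1/(1/(-96 + 26*24)) = 1/(1/(-96 + 624)) = 1/(1/528) = 528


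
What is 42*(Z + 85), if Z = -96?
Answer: -462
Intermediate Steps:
42*(Z + 85) = 42*(-96 + 85) = 42*(-11) = -462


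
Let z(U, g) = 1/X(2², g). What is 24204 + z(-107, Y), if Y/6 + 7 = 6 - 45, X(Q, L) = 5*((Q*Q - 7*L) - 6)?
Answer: 235020841/9710 ≈ 24204.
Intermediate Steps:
X(Q, L) = -30 - 35*L + 5*Q² (X(Q, L) = 5*((Q² - 7*L) - 6) = 5*(-6 + Q² - 7*L) = -30 - 35*L + 5*Q²)
Y = -276 (Y = -42 + 6*(6 - 45) = -42 + 6*(-39) = -42 - 234 = -276)
z(U, g) = 1/(50 - 35*g) (z(U, g) = 1/(-30 - 35*g + 5*(2²)²) = 1/(-30 - 35*g + 5*4²) = 1/(-30 - 35*g + 5*16) = 1/(-30 - 35*g + 80) = 1/(50 - 35*g))
24204 + z(-107, Y) = 24204 - 1/(-50 + 35*(-276)) = 24204 - 1/(-50 - 9660) = 24204 - 1/(-9710) = 24204 - 1*(-1/9710) = 24204 + 1/9710 = 235020841/9710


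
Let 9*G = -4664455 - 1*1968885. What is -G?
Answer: 6633340/9 ≈ 7.3704e+5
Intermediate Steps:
G = -6633340/9 (G = (-4664455 - 1*1968885)/9 = (-4664455 - 1968885)/9 = (1/9)*(-6633340) = -6633340/9 ≈ -7.3704e+5)
-G = -1*(-6633340/9) = 6633340/9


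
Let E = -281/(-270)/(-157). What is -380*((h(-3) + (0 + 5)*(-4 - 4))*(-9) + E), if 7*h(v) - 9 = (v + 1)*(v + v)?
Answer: -536392382/4239 ≈ -1.2654e+5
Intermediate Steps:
h(v) = 9/7 + 2*v*(1 + v)/7 (h(v) = 9/7 + ((v + 1)*(v + v))/7 = 9/7 + ((1 + v)*(2*v))/7 = 9/7 + (2*v*(1 + v))/7 = 9/7 + 2*v*(1 + v)/7)
E = -281/42390 (E = -281*(-1/270)*(-1/157) = (281/270)*(-1/157) = -281/42390 ≈ -0.0066289)
-380*((h(-3) + (0 + 5)*(-4 - 4))*(-9) + E) = -380*(((9/7 + (2/7)*(-3) + (2/7)*(-3)²) + (0 + 5)*(-4 - 4))*(-9) - 281/42390) = -380*(((9/7 - 6/7 + (2/7)*9) + 5*(-8))*(-9) - 281/42390) = -380*(((9/7 - 6/7 + 18/7) - 40)*(-9) - 281/42390) = -380*((3 - 40)*(-9) - 281/42390) = -380*(-37*(-9) - 281/42390) = -380*(333 - 281/42390) = -380*14115589/42390 = -536392382/4239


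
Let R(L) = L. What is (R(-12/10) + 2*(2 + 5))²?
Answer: 4096/25 ≈ 163.84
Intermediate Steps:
(R(-12/10) + 2*(2 + 5))² = (-12/10 + 2*(2 + 5))² = (-12*⅒ + 2*7)² = (-6/5 + 14)² = (64/5)² = 4096/25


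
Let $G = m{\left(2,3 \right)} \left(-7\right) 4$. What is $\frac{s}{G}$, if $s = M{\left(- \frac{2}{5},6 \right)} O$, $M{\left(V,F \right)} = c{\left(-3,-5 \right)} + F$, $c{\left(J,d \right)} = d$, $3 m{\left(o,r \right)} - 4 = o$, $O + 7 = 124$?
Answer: $- \frac{117}{56} \approx -2.0893$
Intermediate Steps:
$O = 117$ ($O = -7 + 124 = 117$)
$m{\left(o,r \right)} = \frac{4}{3} + \frac{o}{3}$
$G = -56$ ($G = \left(\frac{4}{3} + \frac{1}{3} \cdot 2\right) \left(-7\right) 4 = \left(\frac{4}{3} + \frac{2}{3}\right) \left(-7\right) 4 = 2 \left(-7\right) 4 = \left(-14\right) 4 = -56$)
$M{\left(V,F \right)} = -5 + F$
$s = 117$ ($s = \left(-5 + 6\right) 117 = 1 \cdot 117 = 117$)
$\frac{s}{G} = \frac{117}{-56} = 117 \left(- \frac{1}{56}\right) = - \frac{117}{56}$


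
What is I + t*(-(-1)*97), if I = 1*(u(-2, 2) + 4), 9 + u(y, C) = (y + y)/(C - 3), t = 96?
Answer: 9311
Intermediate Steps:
u(y, C) = -9 + 2*y/(-3 + C) (u(y, C) = -9 + (y + y)/(C - 3) = -9 + (2*y)/(-3 + C) = -9 + 2*y/(-3 + C))
I = -1 (I = 1*((27 - 9*2 + 2*(-2))/(-3 + 2) + 4) = 1*((27 - 18 - 4)/(-1) + 4) = 1*(-1*5 + 4) = 1*(-5 + 4) = 1*(-1) = -1)
I + t*(-(-1)*97) = -1 + 96*(-(-1)*97) = -1 + 96*(-1*(-97)) = -1 + 96*97 = -1 + 9312 = 9311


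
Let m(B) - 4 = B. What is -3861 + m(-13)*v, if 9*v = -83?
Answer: -3778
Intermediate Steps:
v = -83/9 (v = (1/9)*(-83) = -83/9 ≈ -9.2222)
m(B) = 4 + B
-3861 + m(-13)*v = -3861 + (4 - 13)*(-83/9) = -3861 - 9*(-83/9) = -3861 + 83 = -3778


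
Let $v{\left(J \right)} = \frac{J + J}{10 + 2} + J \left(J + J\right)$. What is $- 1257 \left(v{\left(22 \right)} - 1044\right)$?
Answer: $90923$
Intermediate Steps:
$v{\left(J \right)} = 2 J^{2} + \frac{J}{6}$ ($v{\left(J \right)} = \frac{2 J}{12} + J 2 J = 2 J \frac{1}{12} + 2 J^{2} = \frac{J}{6} + 2 J^{2} = 2 J^{2} + \frac{J}{6}$)
$- 1257 \left(v{\left(22 \right)} - 1044\right) = - 1257 \left(\frac{1}{6} \cdot 22 \left(1 + 12 \cdot 22\right) - 1044\right) = - 1257 \left(\frac{1}{6} \cdot 22 \left(1 + 264\right) - 1044\right) = - 1257 \left(\frac{1}{6} \cdot 22 \cdot 265 - 1044\right) = - 1257 \left(\frac{2915}{3} - 1044\right) = \left(-1257\right) \left(- \frac{217}{3}\right) = 90923$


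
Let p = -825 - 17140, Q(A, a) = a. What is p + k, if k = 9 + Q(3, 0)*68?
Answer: -17956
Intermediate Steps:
p = -17965
k = 9 (k = 9 + 0*68 = 9 + 0 = 9)
p + k = -17965 + 9 = -17956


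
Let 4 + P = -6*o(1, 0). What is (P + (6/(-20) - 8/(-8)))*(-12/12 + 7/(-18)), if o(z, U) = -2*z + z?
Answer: -15/4 ≈ -3.7500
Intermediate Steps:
o(z, U) = -z
P = 2 (P = -4 - (-6) = -4 - 6*(-1) = -4 + 6 = 2)
(P + (6/(-20) - 8/(-8)))*(-12/12 + 7/(-18)) = (2 + (6/(-20) - 8/(-8)))*(-12/12 + 7/(-18)) = (2 + (6*(-1/20) - 8*(-⅛)))*(-12*1/12 + 7*(-1/18)) = (2 + (-3/10 + 1))*(-1 - 7/18) = (2 + 7/10)*(-25/18) = (27/10)*(-25/18) = -15/4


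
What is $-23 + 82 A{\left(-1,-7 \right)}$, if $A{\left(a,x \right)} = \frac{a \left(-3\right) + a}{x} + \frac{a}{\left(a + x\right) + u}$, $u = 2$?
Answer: $- \frac{688}{21} \approx -32.762$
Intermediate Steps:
$A{\left(a,x \right)} = \frac{a}{2 + a + x} - \frac{2 a}{x}$ ($A{\left(a,x \right)} = \frac{a \left(-3\right) + a}{x} + \frac{a}{\left(a + x\right) + 2} = \frac{- 3 a + a}{x} + \frac{a}{2 + a + x} = \frac{\left(-2\right) a}{x} + \frac{a}{2 + a + x} = - \frac{2 a}{x} + \frac{a}{2 + a + x} = \frac{a}{2 + a + x} - \frac{2 a}{x}$)
$-23 + 82 A{\left(-1,-7 \right)} = -23 + 82 \left(\left(-1\right) \left(-1\right) \frac{1}{-7} \frac{1}{2 - 1 - 7} \left(4 - 7 + 2 \left(-1\right)\right)\right) = -23 + 82 \left(\left(-1\right) \left(-1\right) \left(- \frac{1}{7}\right) \frac{1}{-6} \left(4 - 7 - 2\right)\right) = -23 + 82 \left(\left(-1\right) \left(-1\right) \left(- \frac{1}{7}\right) \left(- \frac{1}{6}\right) \left(-5\right)\right) = -23 + 82 \left(- \frac{5}{42}\right) = -23 - \frac{205}{21} = - \frac{688}{21}$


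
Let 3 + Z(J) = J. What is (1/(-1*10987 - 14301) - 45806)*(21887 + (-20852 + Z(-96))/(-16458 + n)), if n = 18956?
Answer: -63306611749257975/63169424 ≈ -1.0022e+9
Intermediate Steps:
Z(J) = -3 + J
(1/(-1*10987 - 14301) - 45806)*(21887 + (-20852 + Z(-96))/(-16458 + n)) = (1/(-1*10987 - 14301) - 45806)*(21887 + (-20852 + (-3 - 96))/(-16458 + 18956)) = (1/(-10987 - 14301) - 45806)*(21887 + (-20852 - 99)/2498) = (1/(-25288) - 45806)*(21887 - 20951*1/2498) = (-1/25288 - 45806)*(21887 - 20951/2498) = -1158342129/25288*54652775/2498 = -63306611749257975/63169424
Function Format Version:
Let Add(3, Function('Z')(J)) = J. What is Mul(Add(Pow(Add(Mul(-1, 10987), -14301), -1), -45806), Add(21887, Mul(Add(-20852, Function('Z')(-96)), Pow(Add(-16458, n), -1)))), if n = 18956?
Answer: Rational(-63306611749257975, 63169424) ≈ -1.0022e+9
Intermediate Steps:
Function('Z')(J) = Add(-3, J)
Mul(Add(Pow(Add(Mul(-1, 10987), -14301), -1), -45806), Add(21887, Mul(Add(-20852, Function('Z')(-96)), Pow(Add(-16458, n), -1)))) = Mul(Add(Pow(Add(Mul(-1, 10987), -14301), -1), -45806), Add(21887, Mul(Add(-20852, Add(-3, -96)), Pow(Add(-16458, 18956), -1)))) = Mul(Add(Pow(Add(-10987, -14301), -1), -45806), Add(21887, Mul(Add(-20852, -99), Pow(2498, -1)))) = Mul(Add(Pow(-25288, -1), -45806), Add(21887, Mul(-20951, Rational(1, 2498)))) = Mul(Add(Rational(-1, 25288), -45806), Add(21887, Rational(-20951, 2498))) = Mul(Rational(-1158342129, 25288), Rational(54652775, 2498)) = Rational(-63306611749257975, 63169424)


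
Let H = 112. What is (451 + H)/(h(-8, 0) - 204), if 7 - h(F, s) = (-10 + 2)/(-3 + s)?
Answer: -1689/599 ≈ -2.8197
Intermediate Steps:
h(F, s) = 7 + 8/(-3 + s) (h(F, s) = 7 - (-10 + 2)/(-3 + s) = 7 - (-8)/(-3 + s) = 7 + 8/(-3 + s))
(451 + H)/(h(-8, 0) - 204) = (451 + 112)/((-13 + 7*0)/(-3 + 0) - 204) = 563/((-13 + 0)/(-3) - 204) = 563/(-1/3*(-13) - 204) = 563/(13/3 - 204) = 563/(-599/3) = 563*(-3/599) = -1689/599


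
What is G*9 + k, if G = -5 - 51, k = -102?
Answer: -606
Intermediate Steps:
G = -56
G*9 + k = -56*9 - 102 = -504 - 102 = -606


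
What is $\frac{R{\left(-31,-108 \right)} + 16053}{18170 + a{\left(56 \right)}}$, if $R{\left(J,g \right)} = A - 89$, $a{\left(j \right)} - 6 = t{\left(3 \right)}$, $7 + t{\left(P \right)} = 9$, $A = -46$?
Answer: $\frac{7959}{9089} \approx 0.87567$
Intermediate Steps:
$t{\left(P \right)} = 2$ ($t{\left(P \right)} = -7 + 9 = 2$)
$a{\left(j \right)} = 8$ ($a{\left(j \right)} = 6 + 2 = 8$)
$R{\left(J,g \right)} = -135$ ($R{\left(J,g \right)} = -46 - 89 = -135$)
$\frac{R{\left(-31,-108 \right)} + 16053}{18170 + a{\left(56 \right)}} = \frac{-135 + 16053}{18170 + 8} = \frac{15918}{18178} = 15918 \cdot \frac{1}{18178} = \frac{7959}{9089}$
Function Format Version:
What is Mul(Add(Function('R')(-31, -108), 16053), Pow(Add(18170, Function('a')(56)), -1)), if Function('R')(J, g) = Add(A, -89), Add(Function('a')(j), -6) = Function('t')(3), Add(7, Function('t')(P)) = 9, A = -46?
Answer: Rational(7959, 9089) ≈ 0.87567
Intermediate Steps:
Function('t')(P) = 2 (Function('t')(P) = Add(-7, 9) = 2)
Function('a')(j) = 8 (Function('a')(j) = Add(6, 2) = 8)
Function('R')(J, g) = -135 (Function('R')(J, g) = Add(-46, -89) = -135)
Mul(Add(Function('R')(-31, -108), 16053), Pow(Add(18170, Function('a')(56)), -1)) = Mul(Add(-135, 16053), Pow(Add(18170, 8), -1)) = Mul(15918, Pow(18178, -1)) = Mul(15918, Rational(1, 18178)) = Rational(7959, 9089)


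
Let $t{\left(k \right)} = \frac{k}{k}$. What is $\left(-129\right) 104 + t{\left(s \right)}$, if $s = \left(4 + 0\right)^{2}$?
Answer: $-13415$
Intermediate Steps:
$s = 16$ ($s = 4^{2} = 16$)
$t{\left(k \right)} = 1$
$\left(-129\right) 104 + t{\left(s \right)} = \left(-129\right) 104 + 1 = -13416 + 1 = -13415$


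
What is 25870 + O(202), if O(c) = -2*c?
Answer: 25466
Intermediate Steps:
25870 + O(202) = 25870 - 2*202 = 25870 - 404 = 25466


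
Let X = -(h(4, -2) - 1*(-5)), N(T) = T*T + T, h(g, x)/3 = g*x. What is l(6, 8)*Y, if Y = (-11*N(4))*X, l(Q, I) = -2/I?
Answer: 1045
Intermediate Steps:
h(g, x) = 3*g*x (h(g, x) = 3*(g*x) = 3*g*x)
N(T) = T + T**2 (N(T) = T**2 + T = T + T**2)
X = 19 (X = -(3*4*(-2) - 1*(-5)) = -(-24 + 5) = -1*(-19) = 19)
Y = -4180 (Y = -44*(1 + 4)*19 = -44*5*19 = -11*20*19 = -220*19 = -4180)
l(6, 8)*Y = -2/8*(-4180) = -2*1/8*(-4180) = -1/4*(-4180) = 1045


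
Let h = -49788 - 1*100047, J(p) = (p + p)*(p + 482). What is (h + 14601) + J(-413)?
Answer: -192228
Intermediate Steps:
J(p) = 2*p*(482 + p) (J(p) = (2*p)*(482 + p) = 2*p*(482 + p))
h = -149835 (h = -49788 - 100047 = -149835)
(h + 14601) + J(-413) = (-149835 + 14601) + 2*(-413)*(482 - 413) = -135234 + 2*(-413)*69 = -135234 - 56994 = -192228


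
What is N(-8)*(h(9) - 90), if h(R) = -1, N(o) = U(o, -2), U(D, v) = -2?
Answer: 182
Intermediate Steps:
N(o) = -2
N(-8)*(h(9) - 90) = -2*(-1 - 90) = -2*(-91) = 182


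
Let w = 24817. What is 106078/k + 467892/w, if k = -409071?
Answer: 14520654662/780916539 ≈ 18.594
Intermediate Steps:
106078/k + 467892/w = 106078/(-409071) + 467892/24817 = 106078*(-1/409071) + 467892*(1/24817) = -106078/409071 + 467892/24817 = 14520654662/780916539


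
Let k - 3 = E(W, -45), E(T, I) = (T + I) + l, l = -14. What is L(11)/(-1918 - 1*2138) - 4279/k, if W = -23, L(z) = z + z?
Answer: 8676943/160212 ≈ 54.159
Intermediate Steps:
L(z) = 2*z
E(T, I) = -14 + I + T (E(T, I) = (T + I) - 14 = (I + T) - 14 = -14 + I + T)
k = -79 (k = 3 + (-14 - 45 - 23) = 3 - 82 = -79)
L(11)/(-1918 - 1*2138) - 4279/k = (2*11)/(-1918 - 1*2138) - 4279/(-79) = 22/(-1918 - 2138) - 4279*(-1/79) = 22/(-4056) + 4279/79 = 22*(-1/4056) + 4279/79 = -11/2028 + 4279/79 = 8676943/160212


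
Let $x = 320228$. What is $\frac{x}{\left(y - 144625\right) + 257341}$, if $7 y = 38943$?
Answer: $\frac{2241596}{827955} \approx 2.7074$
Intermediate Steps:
$y = \frac{38943}{7}$ ($y = \frac{1}{7} \cdot 38943 = \frac{38943}{7} \approx 5563.3$)
$\frac{x}{\left(y - 144625\right) + 257341} = \frac{320228}{\left(\frac{38943}{7} - 144625\right) + 257341} = \frac{320228}{- \frac{973432}{7} + 257341} = \frac{320228}{\frac{827955}{7}} = 320228 \cdot \frac{7}{827955} = \frac{2241596}{827955}$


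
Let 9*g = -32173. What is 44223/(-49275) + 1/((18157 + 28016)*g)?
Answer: -7299369461738/8133243511275 ≈ -0.89747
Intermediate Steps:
g = -32173/9 (g = (⅑)*(-32173) = -32173/9 ≈ -3574.8)
44223/(-49275) + 1/((18157 + 28016)*g) = 44223/(-49275) + 1/((18157 + 28016)*(-32173/9)) = 44223*(-1/49275) - 9/32173/46173 = -14741/16425 + (1/46173)*(-9/32173) = -14741/16425 - 3/495174643 = -7299369461738/8133243511275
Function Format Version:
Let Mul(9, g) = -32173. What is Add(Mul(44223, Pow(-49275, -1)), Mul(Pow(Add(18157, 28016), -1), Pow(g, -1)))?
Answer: Rational(-7299369461738, 8133243511275) ≈ -0.89747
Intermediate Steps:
g = Rational(-32173, 9) (g = Mul(Rational(1, 9), -32173) = Rational(-32173, 9) ≈ -3574.8)
Add(Mul(44223, Pow(-49275, -1)), Mul(Pow(Add(18157, 28016), -1), Pow(g, -1))) = Add(Mul(44223, Pow(-49275, -1)), Mul(Pow(Add(18157, 28016), -1), Pow(Rational(-32173, 9), -1))) = Add(Mul(44223, Rational(-1, 49275)), Mul(Pow(46173, -1), Rational(-9, 32173))) = Add(Rational(-14741, 16425), Mul(Rational(1, 46173), Rational(-9, 32173))) = Add(Rational(-14741, 16425), Rational(-3, 495174643)) = Rational(-7299369461738, 8133243511275)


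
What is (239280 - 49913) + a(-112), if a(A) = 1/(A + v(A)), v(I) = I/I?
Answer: 21019736/111 ≈ 1.8937e+5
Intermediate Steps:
v(I) = 1
a(A) = 1/(1 + A) (a(A) = 1/(A + 1) = 1/(1 + A))
(239280 - 49913) + a(-112) = (239280 - 49913) + 1/(1 - 112) = 189367 + 1/(-111) = 189367 - 1/111 = 21019736/111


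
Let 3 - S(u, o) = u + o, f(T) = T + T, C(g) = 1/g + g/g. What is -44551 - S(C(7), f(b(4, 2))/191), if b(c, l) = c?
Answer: -59567114/1337 ≈ -44553.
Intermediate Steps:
C(g) = 1 + 1/g (C(g) = 1/g + 1 = 1 + 1/g)
f(T) = 2*T
S(u, o) = 3 - o - u (S(u, o) = 3 - (u + o) = 3 - (o + u) = 3 + (-o - u) = 3 - o - u)
-44551 - S(C(7), f(b(4, 2))/191) = -44551 - (3 - 2*4/191 - (1 + 7)/7) = -44551 - (3 - 8/191 - 8/7) = -44551 - 1*2427/1337 = -44551 - 2427/1337 = -59567114/1337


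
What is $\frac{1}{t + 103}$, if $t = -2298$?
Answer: $- \frac{1}{2195} \approx -0.00045558$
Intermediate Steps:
$\frac{1}{t + 103} = \frac{1}{-2298 + 103} = \frac{1}{-2195} = - \frac{1}{2195}$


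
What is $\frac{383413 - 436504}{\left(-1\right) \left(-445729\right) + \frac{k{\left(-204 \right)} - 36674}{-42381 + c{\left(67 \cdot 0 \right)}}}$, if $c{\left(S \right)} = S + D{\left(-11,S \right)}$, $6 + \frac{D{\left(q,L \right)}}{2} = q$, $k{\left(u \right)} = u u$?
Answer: $- \frac{250206085}{2100621177} \approx -0.11911$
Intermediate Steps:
$k{\left(u \right)} = u^{2}$
$D{\left(q,L \right)} = -12 + 2 q$
$c{\left(S \right)} = -34 + S$ ($c{\left(S \right)} = S + \left(-12 + 2 \left(-11\right)\right) = S - 34 = -34 + S$)
$\frac{383413 - 436504}{\left(-1\right) \left(-445729\right) + \frac{k{\left(-204 \right)} - 36674}{-42381 + c{\left(67 \cdot 0 \right)}}} = \frac{383413 - 436504}{\left(-1\right) \left(-445729\right) + \frac{\left(-204\right)^{2} - 36674}{-42381 + \left(-34 + 67 \cdot 0\right)}} = - \frac{53091}{445729 + \frac{41616 - 36674}{-42381 + \left(-34 + 0\right)}} = - \frac{53091}{445729 + \frac{4942}{-42381 - 34}} = - \frac{53091}{445729 + \frac{4942}{-42415}} = - \frac{53091}{445729 + 4942 \left(- \frac{1}{42415}\right)} = - \frac{53091}{445729 - \frac{4942}{42415}} = - \frac{53091}{\frac{18905590593}{42415}} = \left(-53091\right) \frac{42415}{18905590593} = - \frac{250206085}{2100621177}$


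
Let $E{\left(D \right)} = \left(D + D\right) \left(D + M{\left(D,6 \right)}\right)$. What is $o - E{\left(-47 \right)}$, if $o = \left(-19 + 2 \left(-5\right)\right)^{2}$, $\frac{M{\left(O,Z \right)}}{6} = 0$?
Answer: $-3577$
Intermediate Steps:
$M{\left(O,Z \right)} = 0$ ($M{\left(O,Z \right)} = 6 \cdot 0 = 0$)
$o = 841$ ($o = \left(-19 - 10\right)^{2} = \left(-29\right)^{2} = 841$)
$E{\left(D \right)} = 2 D^{2}$ ($E{\left(D \right)} = \left(D + D\right) \left(D + 0\right) = 2 D D = 2 D^{2}$)
$o - E{\left(-47 \right)} = 841 - 2 \left(-47\right)^{2} = 841 - 2 \cdot 2209 = 841 - 4418 = -3577$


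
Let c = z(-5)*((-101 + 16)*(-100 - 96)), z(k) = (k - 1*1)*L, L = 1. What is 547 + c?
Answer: -99413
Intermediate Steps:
z(k) = -1 + k (z(k) = (k - 1*1)*1 = (k - 1)*1 = (-1 + k)*1 = -1 + k)
c = -99960 (c = (-1 - 5)*((-101 + 16)*(-100 - 96)) = -(-510)*(-196) = -6*16660 = -99960)
547 + c = 547 - 99960 = -99413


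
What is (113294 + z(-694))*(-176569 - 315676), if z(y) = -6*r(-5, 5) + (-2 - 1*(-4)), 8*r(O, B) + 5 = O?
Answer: -111546162715/2 ≈ -5.5773e+10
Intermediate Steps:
r(O, B) = -5/8 + O/8
z(y) = 19/2 (z(y) = -6*(-5/8 + (1/8)*(-5)) + (-2 - 1*(-4)) = -6*(-5/8 - 5/8) + (-2 + 4) = -6*(-5/4) + 2 = 15/2 + 2 = 19/2)
(113294 + z(-694))*(-176569 - 315676) = (113294 + 19/2)*(-176569 - 315676) = (226607/2)*(-492245) = -111546162715/2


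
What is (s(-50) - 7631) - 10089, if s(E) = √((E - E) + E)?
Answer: -17720 + 5*I*√2 ≈ -17720.0 + 7.0711*I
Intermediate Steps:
s(E) = √E (s(E) = √(0 + E) = √E)
(s(-50) - 7631) - 10089 = (√(-50) - 7631) - 10089 = (5*I*√2 - 7631) - 10089 = (-7631 + 5*I*√2) - 10089 = -17720 + 5*I*√2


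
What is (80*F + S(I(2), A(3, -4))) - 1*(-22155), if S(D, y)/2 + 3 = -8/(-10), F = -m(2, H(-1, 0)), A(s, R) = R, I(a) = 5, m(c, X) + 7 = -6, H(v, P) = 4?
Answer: 115953/5 ≈ 23191.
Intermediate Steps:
m(c, X) = -13 (m(c, X) = -7 - 6 = -13)
F = 13 (F = -1*(-13) = 13)
S(D, y) = -22/5 (S(D, y) = -6 + 2*(-8/(-10)) = -6 + 2*(-8*(-⅒)) = -6 + 2*(⅘) = -6 + 8/5 = -22/5)
(80*F + S(I(2), A(3, -4))) - 1*(-22155) = (80*13 - 22/5) - 1*(-22155) = (1040 - 22/5) + 22155 = 5178/5 + 22155 = 115953/5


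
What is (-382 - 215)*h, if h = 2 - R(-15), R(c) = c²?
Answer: 133131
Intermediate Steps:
h = -223 (h = 2 - 1*(-15)² = 2 - 1*225 = 2 - 225 = -223)
(-382 - 215)*h = (-382 - 215)*(-223) = -597*(-223) = 133131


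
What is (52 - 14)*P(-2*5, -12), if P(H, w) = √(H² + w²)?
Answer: 76*√61 ≈ 593.58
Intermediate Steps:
(52 - 14)*P(-2*5, -12) = (52 - 14)*√((-2*5)² + (-12)²) = 38*√((-10)² + 144) = 38*√(100 + 144) = 38*√244 = 38*(2*√61) = 76*√61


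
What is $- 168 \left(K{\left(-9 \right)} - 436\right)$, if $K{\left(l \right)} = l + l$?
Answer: $76272$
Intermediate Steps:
$K{\left(l \right)} = 2 l$
$- 168 \left(K{\left(-9 \right)} - 436\right) = - 168 \left(2 \left(-9\right) - 436\right) = - 168 \left(-18 - 436\right) = \left(-168\right) \left(-454\right) = 76272$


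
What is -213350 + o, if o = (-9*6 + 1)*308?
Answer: -229674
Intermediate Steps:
o = -16324 (o = (-54 + 1)*308 = -53*308 = -16324)
-213350 + o = -213350 - 16324 = -229674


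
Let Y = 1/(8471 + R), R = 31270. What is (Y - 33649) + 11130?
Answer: -894927578/39741 ≈ -22519.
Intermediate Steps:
Y = 1/39741 (Y = 1/(8471 + 31270) = 1/39741 ≈ 2.5163e-5)
(Y - 33649) + 11130 = (1/39741 - 33649) + 11130 = -1337244908/39741 + 11130 = -894927578/39741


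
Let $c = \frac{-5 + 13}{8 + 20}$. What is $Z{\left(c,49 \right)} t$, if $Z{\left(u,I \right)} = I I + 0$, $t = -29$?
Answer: $-69629$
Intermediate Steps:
$c = \frac{2}{7}$ ($c = \frac{8}{28} = 8 \cdot \frac{1}{28} = \frac{2}{7} \approx 0.28571$)
$Z{\left(u,I \right)} = I^{2}$ ($Z{\left(u,I \right)} = I^{2} + 0 = I^{2}$)
$Z{\left(c,49 \right)} t = 49^{2} \left(-29\right) = 2401 \left(-29\right) = -69629$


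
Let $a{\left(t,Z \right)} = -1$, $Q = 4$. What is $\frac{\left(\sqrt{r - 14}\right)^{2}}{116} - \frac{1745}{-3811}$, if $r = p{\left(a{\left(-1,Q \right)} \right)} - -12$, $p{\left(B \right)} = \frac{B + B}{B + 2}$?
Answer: $\frac{46794}{110519} \approx 0.4234$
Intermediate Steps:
$p{\left(B \right)} = \frac{2 B}{2 + B}$
$r = 10$ ($r = 2 \left(-1\right) \frac{1}{2 - 1} - -12 = 2 \left(-1\right) 1^{-1} + 12 = 2 \left(-1\right) 1 + 12 = -2 + 12 = 10$)
$\frac{\left(\sqrt{r - 14}\right)^{2}}{116} - \frac{1745}{-3811} = \frac{\left(\sqrt{10 - 14}\right)^{2}}{116} - \frac{1745}{-3811} = \left(\sqrt{-4}\right)^{2} \cdot \frac{1}{116} - - \frac{1745}{3811} = \left(2 i\right)^{2} \cdot \frac{1}{116} + \frac{1745}{3811} = \left(-4\right) \frac{1}{116} + \frac{1745}{3811} = - \frac{1}{29} + \frac{1745}{3811} = \frac{46794}{110519}$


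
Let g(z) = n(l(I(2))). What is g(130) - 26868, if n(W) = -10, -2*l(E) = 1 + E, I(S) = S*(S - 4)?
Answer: -26878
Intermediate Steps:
I(S) = S*(-4 + S)
l(E) = -1/2 - E/2 (l(E) = -(1 + E)/2 = -1/2 - E/2)
g(z) = -10
g(130) - 26868 = -10 - 26868 = -26878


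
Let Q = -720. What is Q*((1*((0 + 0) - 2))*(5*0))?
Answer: 0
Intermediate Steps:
Q*((1*((0 + 0) - 2))*(5*0)) = -720*1*((0 + 0) - 2)*5*0 = -720*1*(0 - 2)*0 = -720*1*(-2)*0 = -(-1440)*0 = -720*0 = 0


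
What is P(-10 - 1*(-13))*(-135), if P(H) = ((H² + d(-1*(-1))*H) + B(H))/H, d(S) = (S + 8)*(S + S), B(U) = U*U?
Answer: -3240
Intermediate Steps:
B(U) = U²
d(S) = 2*S*(8 + S) (d(S) = (8 + S)*(2*S) = 2*S*(8 + S))
P(H) = (2*H² + 18*H)/H (P(H) = ((H² + (2*(-1*(-1))*(8 - 1*(-1)))*H) + H²)/H = ((H² + (2*1*(8 + 1))*H) + H²)/H = ((H² + (2*1*9)*H) + H²)/H = ((H² + 18*H) + H²)/H = (2*H² + 18*H)/H)
P(-10 - 1*(-13))*(-135) = (18 + 2*(-10 - 1*(-13)))*(-135) = (18 + 2*(-10 + 13))*(-135) = (18 + 2*3)*(-135) = (18 + 6)*(-135) = 24*(-135) = -3240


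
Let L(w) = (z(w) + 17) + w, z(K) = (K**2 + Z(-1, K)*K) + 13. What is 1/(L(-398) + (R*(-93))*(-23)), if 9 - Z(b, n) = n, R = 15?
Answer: 1/28135 ≈ 3.5543e-5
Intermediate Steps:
Z(b, n) = 9 - n
z(K) = 13 + K**2 + K*(9 - K) (z(K) = (K**2 + (9 - K)*K) + 13 = (K**2 + K*(9 - K)) + 13 = 13 + K**2 + K*(9 - K))
L(w) = 30 + 10*w (L(w) = ((13 + 9*w) + 17) + w = (30 + 9*w) + w = 30 + 10*w)
1/(L(-398) + (R*(-93))*(-23)) = 1/((30 + 10*(-398)) + (15*(-93))*(-23)) = 1/((30 - 3980) - 1395*(-23)) = 1/(-3950 + 32085) = 1/28135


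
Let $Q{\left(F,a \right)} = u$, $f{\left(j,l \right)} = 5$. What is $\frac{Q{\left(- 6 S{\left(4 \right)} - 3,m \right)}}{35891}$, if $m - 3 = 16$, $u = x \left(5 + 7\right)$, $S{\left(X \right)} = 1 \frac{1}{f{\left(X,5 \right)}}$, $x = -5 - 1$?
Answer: $- \frac{72}{35891} \approx -0.0020061$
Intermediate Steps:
$x = -6$ ($x = -5 - 1 = -6$)
$S{\left(X \right)} = \frac{1}{5}$ ($S{\left(X \right)} = 1 \cdot \frac{1}{5} = \frac{1}{5}$)
$u = -72$ ($u = - 6 \left(5 + 7\right) = \left(-6\right) 12 = -72$)
$m = 19$ ($m = 3 + 16 = 19$)
$Q{\left(F,a \right)} = -72$
$\frac{Q{\left(- 6 S{\left(4 \right)} - 3,m \right)}}{35891} = - \frac{72}{35891}$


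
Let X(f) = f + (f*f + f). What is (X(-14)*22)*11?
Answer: 40656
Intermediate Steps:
X(f) = f**2 + 2*f (X(f) = f + (f**2 + f) = f + (f + f**2) = f**2 + 2*f)
(X(-14)*22)*11 = (-14*(2 - 14)*22)*11 = (-14*(-12)*22)*11 = (168*22)*11 = 3696*11 = 40656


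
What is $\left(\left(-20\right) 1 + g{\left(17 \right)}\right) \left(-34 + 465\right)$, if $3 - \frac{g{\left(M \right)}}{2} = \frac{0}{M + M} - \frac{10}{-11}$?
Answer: $- \frac{74994}{11} \approx -6817.6$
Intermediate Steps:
$g{\left(M \right)} = \frac{46}{11}$ ($g{\left(M \right)} = 6 - 2 \left(\frac{0}{M + M} - \frac{10}{-11}\right) = 6 - 2 \left(\frac{0}{2 M} - - \frac{10}{11}\right) = 6 - 2 \left(0 \frac{1}{2 M} + \frac{10}{11}\right) = 6 - 2 \left(0 + \frac{10}{11}\right) = 6 - \frac{20}{11} = \frac{46}{11}$)
$\left(\left(-20\right) 1 + g{\left(17 \right)}\right) \left(-34 + 465\right) = \left(\left(-20\right) 1 + \frac{46}{11}\right) \left(-34 + 465\right) = \left(-20 + \frac{46}{11}\right) 431 = \left(- \frac{174}{11}\right) 431 = - \frac{74994}{11}$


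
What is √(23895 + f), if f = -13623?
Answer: 4*√642 ≈ 101.35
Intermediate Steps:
√(23895 + f) = √(23895 - 13623) = √10272 = 4*√642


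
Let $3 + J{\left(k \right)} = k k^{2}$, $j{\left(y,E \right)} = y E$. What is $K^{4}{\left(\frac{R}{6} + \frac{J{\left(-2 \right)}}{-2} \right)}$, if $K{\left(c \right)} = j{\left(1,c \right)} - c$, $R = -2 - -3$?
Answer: $0$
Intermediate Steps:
$j{\left(y,E \right)} = E y$
$R = 1$ ($R = -2 + 3 = 1$)
$J{\left(k \right)} = -3 + k^{3}$ ($J{\left(k \right)} = -3 + k k^{2} = -3 + k^{3}$)
$K{\left(c \right)} = 0$ ($K{\left(c \right)} = c 1 - c = c - c = 0$)
$K^{4}{\left(\frac{R}{6} + \frac{J{\left(-2 \right)}}{-2} \right)} = 0^{4} = 0$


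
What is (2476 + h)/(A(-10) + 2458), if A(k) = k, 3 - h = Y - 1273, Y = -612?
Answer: 1091/612 ≈ 1.7827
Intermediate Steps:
h = 1888 (h = 3 - (-612 - 1273) = 3 - 1*(-1885) = 3 + 1885 = 1888)
(2476 + h)/(A(-10) + 2458) = (2476 + 1888)/(-10 + 2458) = 4364/2448 = 4364*(1/2448) = 1091/612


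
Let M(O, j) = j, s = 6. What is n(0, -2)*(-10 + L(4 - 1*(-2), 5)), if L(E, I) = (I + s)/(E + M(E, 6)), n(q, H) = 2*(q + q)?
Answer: 0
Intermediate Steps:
n(q, H) = 4*q (n(q, H) = 2*(2*q) = 4*q)
L(E, I) = (6 + I)/(6 + E) (L(E, I) = (I + 6)/(E + 6) = (6 + I)/(6 + E))
n(0, -2)*(-10 + L(4 - 1*(-2), 5)) = (4*0)*(-10 + (6 + 5)/(6 + (4 - 1*(-2)))) = 0*(-10 + 11/(6 + (4 + 2))) = 0*(-10 + 11/(6 + 6)) = 0*(-10 + 11/12) = 0*(-109/12) = 0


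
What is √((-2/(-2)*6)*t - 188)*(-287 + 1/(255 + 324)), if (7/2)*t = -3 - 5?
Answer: -332344*I*√2471/4053 ≈ -4076.1*I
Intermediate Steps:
t = -16/7 (t = 2*(-3 - 5)/7 = (2/7)*(-8) = -16/7 ≈ -2.2857)
√((-2/(-2)*6)*t - 188)*(-287 + 1/(255 + 324)) = √((-2/(-2)*6)*(-16/7) - 188)*(-287 + 1/(255 + 324)) = √((-2*(-½)*6)*(-16/7) - 188)*(-287 + 1/579) = √((1*6)*(-16/7) - 188)*(-287 + 1/579) = √(6*(-16/7) - 188)*(-166172/579) = √(-96/7 - 188)*(-166172/579) = √(-1412/7)*(-166172/579) = (2*I*√2471/7)*(-166172/579) = -332344*I*√2471/4053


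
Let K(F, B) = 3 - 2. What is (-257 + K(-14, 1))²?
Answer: 65536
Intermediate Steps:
K(F, B) = 1
(-257 + K(-14, 1))² = (-257 + 1)² = (-256)² = 65536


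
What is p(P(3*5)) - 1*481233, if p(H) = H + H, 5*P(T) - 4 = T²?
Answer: -2405707/5 ≈ -4.8114e+5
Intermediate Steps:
P(T) = ⅘ + T²/5
p(H) = 2*H
p(P(3*5)) - 1*481233 = 2*(⅘ + (3*5)²/5) - 1*481233 = 2*(⅘ + (⅕)*15²) - 481233 = 2*(⅘ + (⅕)*225) - 481233 = 2*(⅘ + 45) - 481233 = 2*(229/5) - 481233 = 458/5 - 481233 = -2405707/5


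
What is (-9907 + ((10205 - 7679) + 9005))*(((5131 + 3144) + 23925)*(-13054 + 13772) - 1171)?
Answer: 37544328696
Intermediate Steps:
(-9907 + ((10205 - 7679) + 9005))*(((5131 + 3144) + 23925)*(-13054 + 13772) - 1171) = (-9907 + (2526 + 9005))*((8275 + 23925)*718 - 1171) = (-9907 + 11531)*(32200*718 - 1171) = 1624*(23119600 - 1171) = 1624*23118429 = 37544328696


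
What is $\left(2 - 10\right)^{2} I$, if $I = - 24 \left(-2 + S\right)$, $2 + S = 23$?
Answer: $-29184$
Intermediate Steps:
$S = 21$ ($S = -2 + 23 = 21$)
$I = -456$ ($I = - 24 \left(-2 + 21\right) = \left(-24\right) 19 = -456$)
$\left(2 - 10\right)^{2} I = \left(2 - 10\right)^{2} \left(-456\right) = \left(-8\right)^{2} \left(-456\right) = 64 \left(-456\right) = -29184$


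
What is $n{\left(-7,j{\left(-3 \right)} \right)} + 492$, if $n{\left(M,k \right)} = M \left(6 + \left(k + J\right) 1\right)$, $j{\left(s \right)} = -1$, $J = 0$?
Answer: $457$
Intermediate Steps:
$n{\left(M,k \right)} = M \left(6 + k\right)$ ($n{\left(M,k \right)} = M \left(6 + \left(k + 0\right) 1\right) = M \left(6 + k 1\right) = M \left(6 + k\right)$)
$n{\left(-7,j{\left(-3 \right)} \right)} + 492 = - 7 \left(6 - 1\right) + 492 = \left(-7\right) 5 + 492 = -35 + 492 = 457$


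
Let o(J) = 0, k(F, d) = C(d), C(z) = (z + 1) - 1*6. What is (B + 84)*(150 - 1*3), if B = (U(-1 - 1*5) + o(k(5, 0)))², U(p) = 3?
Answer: 13671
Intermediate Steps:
C(z) = -5 + z (C(z) = (1 + z) - 6 = -5 + z)
k(F, d) = -5 + d
B = 9 (B = (3 + 0)² = 3² = 9)
(B + 84)*(150 - 1*3) = (9 + 84)*(150 - 1*3) = 93*(150 - 3) = 93*147 = 13671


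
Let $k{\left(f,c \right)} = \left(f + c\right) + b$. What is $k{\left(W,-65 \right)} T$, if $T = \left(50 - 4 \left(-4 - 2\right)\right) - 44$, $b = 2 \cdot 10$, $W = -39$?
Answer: $-2520$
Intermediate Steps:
$b = 20$
$k{\left(f,c \right)} = 20 + c + f$ ($k{\left(f,c \right)} = \left(f + c\right) + 20 = \left(c + f\right) + 20 = 20 + c + f$)
$T = 30$ ($T = \left(50 - -24\right) - 44 = \left(50 + 24\right) - 44 = 74 - 44 = 30$)
$k{\left(W,-65 \right)} T = \left(20 - 65 - 39\right) 30 = \left(-84\right) 30 = -2520$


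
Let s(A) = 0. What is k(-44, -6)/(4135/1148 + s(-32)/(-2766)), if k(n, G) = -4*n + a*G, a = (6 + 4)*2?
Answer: 64288/4135 ≈ 15.547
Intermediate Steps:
a = 20 (a = 10*2 = 20)
k(n, G) = -4*n + 20*G
k(-44, -6)/(4135/1148 + s(-32)/(-2766)) = (-4*(-44) + 20*(-6))/(4135/1148 + 0/(-2766)) = (176 - 120)/(4135*(1/1148) + 0*(-1/2766)) = 56/(4135/1148 + 0) = 56/(4135/1148) = 56*(1148/4135) = 64288/4135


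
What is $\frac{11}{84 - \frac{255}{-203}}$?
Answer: $\frac{2233}{17307} \approx 0.12902$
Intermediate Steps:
$\frac{11}{84 - \frac{255}{-203}} = \frac{11}{84 - - \frac{255}{203}} = \frac{11}{84 + \frac{255}{203}} = \frac{11}{\frac{17307}{203}} = 11 \cdot \frac{203}{17307} = \frac{2233}{17307}$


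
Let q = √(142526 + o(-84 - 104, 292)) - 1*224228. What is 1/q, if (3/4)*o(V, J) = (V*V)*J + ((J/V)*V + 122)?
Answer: -336342/75396438463 - √125133078/150792876926 ≈ -4.5352e-6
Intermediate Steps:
o(V, J) = 488/3 + 4*J/3 + 4*J*V²/3 (o(V, J) = 4*((V*V)*J + ((J/V)*V + 122))/3 = 4*(V²*J + (J + 122))/3 = 4*(J*V² + (122 + J))/3 = 4*(122 + J + J*V²)/3 = 488/3 + 4*J/3 + 4*J*V²/3)
q = -224228 + √125133078/3 (q = √(142526 + (488/3 + (4/3)*292 + (4/3)*292*(-84 - 104)²)) - 1*224228 = √(142526 + (488/3 + 1168/3 + (4/3)*292*(-188)²)) - 224228 = √(142526 + (488/3 + 1168/3 + (4/3)*292*35344)) - 224228 = √(142526 + (488/3 + 1168/3 + 41281792/3)) - 224228 = √(142526 + 41283448/3) - 224228 = √(41711026/3) - 224228 = √125133078/3 - 224228 = -224228 + √125133078/3 ≈ -2.2050e+5)
1/q = 1/(-224228 + √125133078/3)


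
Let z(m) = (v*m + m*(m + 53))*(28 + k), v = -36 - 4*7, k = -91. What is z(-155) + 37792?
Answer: -1583198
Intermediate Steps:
v = -64 (v = -36 - 1*28 = -36 - 28 = -64)
z(m) = 4032*m - 63*m*(53 + m) (z(m) = (-64*m + m*(m + 53))*(28 - 91) = (-64*m + m*(53 + m))*(-63) = 4032*m - 63*m*(53 + m))
z(-155) + 37792 = 63*(-155)*(11 - 1*(-155)) + 37792 = 63*(-155)*(11 + 155) + 37792 = 63*(-155)*166 + 37792 = -1620990 + 37792 = -1583198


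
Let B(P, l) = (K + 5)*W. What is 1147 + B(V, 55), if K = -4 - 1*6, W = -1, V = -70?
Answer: 1152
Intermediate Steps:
K = -10 (K = -4 - 6 = -10)
B(P, l) = 5 (B(P, l) = (-10 + 5)*(-1) = -5*(-1) = 5)
1147 + B(V, 55) = 1147 + 5 = 1152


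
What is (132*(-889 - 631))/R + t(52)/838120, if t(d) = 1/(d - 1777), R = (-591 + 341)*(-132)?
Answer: -8790202561/1445757000 ≈ -6.0800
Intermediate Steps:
R = 33000 (R = -250*(-132) = 33000)
t(d) = 1/(-1777 + d)
(132*(-889 - 631))/R + t(52)/838120 = (132*(-889 - 631))/33000 + 1/((-1777 + 52)*838120) = (132*(-1520))*(1/33000) + (1/838120)/(-1725) = -200640*1/33000 - 1/1725*1/838120 = -152/25 - 1/1445757000 = -8790202561/1445757000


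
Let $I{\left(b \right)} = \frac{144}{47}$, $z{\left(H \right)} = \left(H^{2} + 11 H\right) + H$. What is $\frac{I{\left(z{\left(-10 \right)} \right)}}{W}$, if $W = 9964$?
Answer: $\frac{36}{117077} \approx 0.00030749$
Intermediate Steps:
$z{\left(H \right)} = H^{2} + 12 H$
$I{\left(b \right)} = \frac{144}{47}$ ($I{\left(b \right)} = 144 \cdot \frac{1}{47} = \frac{144}{47}$)
$\frac{I{\left(z{\left(-10 \right)} \right)}}{W} = \frac{144}{47 \cdot 9964} = \frac{144}{47} \cdot \frac{1}{9964} = \frac{36}{117077}$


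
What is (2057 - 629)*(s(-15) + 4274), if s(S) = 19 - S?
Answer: 6151824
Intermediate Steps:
(2057 - 629)*(s(-15) + 4274) = (2057 - 629)*((19 - 1*(-15)) + 4274) = 1428*((19 + 15) + 4274) = 1428*(34 + 4274) = 1428*4308 = 6151824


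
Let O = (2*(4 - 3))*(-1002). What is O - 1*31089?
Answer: -33093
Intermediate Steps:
O = -2004 (O = (2*1)*(-1002) = 2*(-1002) = -2004)
O - 1*31089 = -2004 - 1*31089 = -2004 - 31089 = -33093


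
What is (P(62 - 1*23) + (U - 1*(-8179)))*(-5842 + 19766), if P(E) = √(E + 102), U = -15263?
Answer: -98637616 + 13924*√141 ≈ -9.8472e+7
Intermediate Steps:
P(E) = √(102 + E)
(P(62 - 1*23) + (U - 1*(-8179)))*(-5842 + 19766) = (√(102 + (62 - 1*23)) + (-15263 - 1*(-8179)))*(-5842 + 19766) = (√(102 + (62 - 23)) + (-15263 + 8179))*13924 = (√(102 + 39) - 7084)*13924 = (√141 - 7084)*13924 = (-7084 + √141)*13924 = -98637616 + 13924*√141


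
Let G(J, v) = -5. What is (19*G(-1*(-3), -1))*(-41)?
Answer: 3895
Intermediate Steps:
(19*G(-1*(-3), -1))*(-41) = (19*(-5))*(-41) = -95*(-41) = 3895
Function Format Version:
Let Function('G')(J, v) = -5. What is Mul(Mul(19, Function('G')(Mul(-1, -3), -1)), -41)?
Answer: 3895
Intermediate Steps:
Mul(Mul(19, Function('G')(Mul(-1, -3), -1)), -41) = Mul(Mul(19, -5), -41) = Mul(-95, -41) = 3895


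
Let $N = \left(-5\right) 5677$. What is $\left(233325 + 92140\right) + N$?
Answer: $297080$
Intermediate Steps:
$N = -28385$
$\left(233325 + 92140\right) + N = \left(233325 + 92140\right) - 28385 = 325465 - 28385 = 297080$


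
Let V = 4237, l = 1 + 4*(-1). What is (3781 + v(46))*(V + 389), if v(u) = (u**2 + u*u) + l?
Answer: 37054260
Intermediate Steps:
l = -3 (l = 1 - 4 = -3)
v(u) = -3 + 2*u**2 (v(u) = (u**2 + u*u) - 3 = (u**2 + u**2) - 3 = 2*u**2 - 3 = -3 + 2*u**2)
(3781 + v(46))*(V + 389) = (3781 + (-3 + 2*46**2))*(4237 + 389) = (3781 + (-3 + 2*2116))*4626 = (3781 + (-3 + 4232))*4626 = (3781 + 4229)*4626 = 8010*4626 = 37054260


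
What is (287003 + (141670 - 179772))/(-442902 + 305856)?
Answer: -82967/45682 ≈ -1.8162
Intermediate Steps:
(287003 + (141670 - 179772))/(-442902 + 305856) = (287003 - 38102)/(-137046) = 248901*(-1/137046) = -82967/45682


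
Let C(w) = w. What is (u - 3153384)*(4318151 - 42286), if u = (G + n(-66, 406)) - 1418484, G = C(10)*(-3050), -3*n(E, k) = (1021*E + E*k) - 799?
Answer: -58631186811395/3 ≈ -1.9544e+13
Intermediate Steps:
n(E, k) = 799/3 - 1021*E/3 - E*k/3 (n(E, k) = -((1021*E + E*k) - 799)/3 = -(-799 + 1021*E + E*k)/3 = 799/3 - 1021*E/3 - E*k/3)
G = -30500 (G = 10*(-3050) = -30500)
u = -4251971/3 (u = (-30500 + (799/3 - 1021/3*(-66) - ⅓*(-66)*406)) - 1418484 = (-30500 + (799/3 + 22462 + 8932)) - 1418484 = (-30500 + 94981/3) - 1418484 = 3481/3 - 1418484 = -4251971/3 ≈ -1.4173e+6)
(u - 3153384)*(4318151 - 42286) = (-4251971/3 - 3153384)*(4318151 - 42286) = -13712123/3*4275865 = -58631186811395/3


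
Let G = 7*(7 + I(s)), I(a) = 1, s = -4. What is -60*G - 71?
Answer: -3431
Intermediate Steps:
G = 56 (G = 7*(7 + 1) = 7*8 = 56)
-60*G - 71 = -60*56 - 71 = -3360 - 71 = -3431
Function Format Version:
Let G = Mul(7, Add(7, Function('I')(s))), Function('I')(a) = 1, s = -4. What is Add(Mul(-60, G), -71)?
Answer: -3431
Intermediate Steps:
G = 56 (G = Mul(7, Add(7, 1)) = Mul(7, 8) = 56)
Add(Mul(-60, G), -71) = Add(Mul(-60, 56), -71) = Add(-3360, -71) = -3431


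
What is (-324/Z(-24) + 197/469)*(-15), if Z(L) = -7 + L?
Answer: -2370945/14539 ≈ -163.07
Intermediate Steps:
(-324/Z(-24) + 197/469)*(-15) = (-324/(-7 - 24) + 197/469)*(-15) = (-324/(-31) + 197*(1/469))*(-15) = (-324*(-1/31) + 197/469)*(-15) = (324/31 + 197/469)*(-15) = (158063/14539)*(-15) = -2370945/14539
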